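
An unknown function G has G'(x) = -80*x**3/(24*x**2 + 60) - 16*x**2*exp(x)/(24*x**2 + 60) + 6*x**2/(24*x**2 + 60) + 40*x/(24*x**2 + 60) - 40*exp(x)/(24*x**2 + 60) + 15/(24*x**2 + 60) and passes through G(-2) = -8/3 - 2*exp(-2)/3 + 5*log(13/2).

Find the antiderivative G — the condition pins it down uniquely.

Integrate term by term and add the pieces.
A general antiderivative is -5*x**2/3 + x/4 - 2*exp(x)/3 + 5*log(x**2 + 5/2) + 4 + C.
The condition gives C = -8/3 - 2*exp(-2)/3 + 5*log(13/2) - (-19/6 - 2*exp(-2)/3 + 5*log(13/2)) = 1/2.
So G(x) = -5*x**2/3 + x/4 - 2*exp(x)/3 + 5*log(x**2 + 5/2) + 9/2.
Check: d/dx[-5*x**2/3 + x/4 - 2*exp(x)/3 + 5*log(x**2 + 5/2) + 9/2] = (-80*x**3 - 16*x**2*exp(x) + 6*x**2 + 40*x - 40*exp(x) + 15)/(24*x**2 + 60), which equals G'(x).

G(x) = -5*x**2/3 + x/4 - 2*exp(x)/3 + 5*log(x**2 + 5/2) + 9/2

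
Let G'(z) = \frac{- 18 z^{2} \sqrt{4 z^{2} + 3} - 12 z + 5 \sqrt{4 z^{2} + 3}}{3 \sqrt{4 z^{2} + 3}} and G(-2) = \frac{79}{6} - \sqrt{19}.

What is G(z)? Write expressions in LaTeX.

G(z) = - 2 z^{3} + \frac{5 z}{3} - \sqrt{4 z^{2} + 3} + \frac{1}{2}

The proposed G(z) is checked by its d/dz: the result must match the given G'(z).
A general antiderivative is - 2 z^{3} + \frac{5 z}{3} - \sqrt{4 z^{2} + 3} + C.
The condition gives C = \frac{79}{6} - \sqrt{19} - (\frac{38}{3} - \sqrt{19}) = \frac{1}{2}.
So G(z) = - 2 z^{3} + \frac{5 z}{3} - \sqrt{4 z^{2} + 3} + \frac{1}{2}.
Check: d/dz[- 2 z^{3} + \frac{5 z}{3} - \sqrt{4 z^{2} + 3} + \frac{1}{2}] = \frac{- 18 z^{2} \sqrt{4 z^{2} + 3} - 12 z + 5 \sqrt{4 z^{2} + 3}}{3 \sqrt{4 z^{2} + 3}} = G'(z).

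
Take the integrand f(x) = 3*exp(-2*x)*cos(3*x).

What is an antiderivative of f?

Check any antiderivative F(x) by computing F'(x) and comparing it with f(x).
Check: d/dx[(9*sin(3*x) - 6*cos(3*x))*exp(-2*x)/13] = 3*exp(-2*x)*cos(3*x) = f(x).

An antiderivative is F(x) = (9*sin(3*x) - 6*cos(3*x))*exp(-2*x)/13.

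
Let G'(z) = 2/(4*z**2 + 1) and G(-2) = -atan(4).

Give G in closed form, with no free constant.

G(z) = atan(2*z)

The proposed G(z) is checked by its d/dz: the result must match the given G'(z).
A general antiderivative is atan(2*z) + C.
The condition gives C = -atan(4) - (-atan(4)) = 0.
So G(z) = atan(2*z).
Check: d/dz[atan(2*z)] = 2/(4*z**2 + 1) = G'(z).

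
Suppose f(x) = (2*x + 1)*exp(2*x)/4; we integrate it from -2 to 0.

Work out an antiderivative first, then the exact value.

Antiderivative: F(x) = x*exp(2*x)/4; value = exp(-4)/2

f has the shape u'v + uv' for u = x/4 and v = exp(2*x) — it is the derivative of the product u*v.
F(x) = x*exp(2*x)/4 is an antiderivative of f.
Check: d/dx[x*exp(2*x)/4] = x*exp(2*x)/2 + exp(2*x)/4, which equals f(x).
F(0) = 0; F(-2) = -exp(-4)/2.
Integral = F(0) - F(-2) = exp(-4)/2.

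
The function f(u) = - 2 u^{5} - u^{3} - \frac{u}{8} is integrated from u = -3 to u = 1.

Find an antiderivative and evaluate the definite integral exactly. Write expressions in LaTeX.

Antiderivative: F(u) = \frac{\left(- u^{2} - \frac{1}{4}\right)^{3}}{3}; value = \frac{1579}{6}

f matches the chain-rule pattern g'(h)*h' with inner function h(u) = - u^{2} - \frac{1}{4}; substituting w = h(u) collapses the integral.
F(u) = \frac{\left(- u^{2} - \frac{1}{4}\right)^{3}}{3} is an antiderivative of f.
Check: d/du[\frac{\left(- u^{2} - \frac{1}{4}\right)^{3}}{3}] = - 2 u^{5} - u^{3} - \frac{u}{8} = f(u).
F(1) = - \frac{125}{192}; F(-3) = - \frac{50653}{192}.
Integral = F(1) - F(-3) = \frac{1579}{6}.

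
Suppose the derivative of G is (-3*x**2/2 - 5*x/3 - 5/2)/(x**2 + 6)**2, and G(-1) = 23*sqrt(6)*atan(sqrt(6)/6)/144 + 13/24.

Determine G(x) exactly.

G(x) = -(23*sqrt(6)*x**2*atan(sqrt(6)*x/6) - 72*x**2 - 78*x + 138*sqrt(6)*atan(sqrt(6)*x/6) - 552)/(144*(x**2 + 6))

A candidate passes only if d/dx[G] lands on the given G'(x) exactly.
A general antiderivative is -(-13*x - 20)/(24*x**2 + 144) - 23*sqrt(6)*atan(sqrt(6)*x/6)/144 + C.
The condition gives C = 23*sqrt(6)*atan(sqrt(6)/6)/144 + 13/24 - (1/24 + 23*sqrt(6)*atan(sqrt(6)/6)/144) = 1/2.
So G(x) = -(23*sqrt(6)*x**2*atan(sqrt(6)*x/6) - 72*x**2 - 78*x + 138*sqrt(6)*atan(sqrt(6)*x/6) - 552)/(144*(x**2 + 6)).
Check: d/dx[-(23*sqrt(6)*x**2*atan(sqrt(6)*x/6) - 72*x**2 - 78*x + 138*sqrt(6)*atan(sqrt(6)*x/6) - 552)/(144*(x**2 + 6))] = (-9*x**2 - 10*x - 15)/(6*x**4 + 72*x**2 + 216), which equals G'(x).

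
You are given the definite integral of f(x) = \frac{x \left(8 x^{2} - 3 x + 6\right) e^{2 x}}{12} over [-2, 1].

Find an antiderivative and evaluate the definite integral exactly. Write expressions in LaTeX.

Antiderivative: F(x) = \frac{\left(16 x^{3} - 30 x^{2} + 42 x - 21\right) e^{2 x}}{48}; value = \frac{353}{48 e^{4}} + \frac{7 e^{2}}{48}

Recognize the product-rule pattern: f = u'v + uv' with u = \frac{x^{3}}{3} - \frac{5 x^{2}}{8} + \frac{7 x}{8} - \frac{7}{16}, v = e^{2 x}, so integration by parts undoes it.
F(x) = \frac{\left(16 x^{3} - 30 x^{2} + 42 x - 21\right) e^{2 x}}{48} is an antiderivative of f.
Check: d/dx[\frac{\left(16 x^{3} - 30 x^{2} + 42 x - 21\right) e^{2 x}}{48}] = \frac{2 x^{3} e^{2 x}}{3} - \frac{x^{2} e^{2 x}}{4} + \frac{x e^{2 x}}{2}, which equals f(x).
F(1) = \frac{7 e^{2}}{48}; F(-2) = - \frac{353}{48 e^{4}}.
Integral = F(1) - F(-2) = \frac{353}{48 e^{4}} + \frac{7 e^{2}}{48}.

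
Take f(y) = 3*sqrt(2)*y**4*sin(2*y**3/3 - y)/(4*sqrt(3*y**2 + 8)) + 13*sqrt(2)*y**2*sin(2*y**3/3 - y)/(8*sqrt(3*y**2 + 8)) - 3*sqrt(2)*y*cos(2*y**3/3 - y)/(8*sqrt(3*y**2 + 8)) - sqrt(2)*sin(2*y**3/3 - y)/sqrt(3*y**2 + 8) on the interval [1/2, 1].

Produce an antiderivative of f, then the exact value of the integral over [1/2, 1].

Recognize the product-rule pattern: f = u'v + uv' with u = -sqrt(3*y**2/2 + 4)/4, v = cos(2*y**3/3 - y), so integration by parts undoes it.
F(y) = -sqrt(2)*sqrt(3*y**2 + 8)*cos(2*y**3/3 - y)/8 is an antiderivative of f.
Check: d/dy[-sqrt(2)*sqrt(3*y**2 + 8)*cos(2*y**3/3 - y)/8] = (6*sqrt(2)*y**4*sin(2*y**3/3 - y) + 13*sqrt(2)*y**2*sin(2*y**3/3 - y) - 3*sqrt(2)*y*cos(2*y**3/3 - y) - 8*sqrt(2)*sin(2*y**3/3 - y))/(8*sqrt(3*y**2 + 8)), which equals f(y).
F(1) = -sqrt(22)*cos(1/3)/8; F(1/2) = -sqrt(70)*cos(5/12)/16.
Integral = F(1) - F(1/2) = -sqrt(22)*cos(1/3)/8 + sqrt(70)*cos(5/12)/16.

Antiderivative: F(y) = -sqrt(2)*sqrt(3*y**2 + 8)*cos(2*y**3/3 - y)/8; value = -sqrt(22)*cos(1/3)/8 + sqrt(70)*cos(5/12)/16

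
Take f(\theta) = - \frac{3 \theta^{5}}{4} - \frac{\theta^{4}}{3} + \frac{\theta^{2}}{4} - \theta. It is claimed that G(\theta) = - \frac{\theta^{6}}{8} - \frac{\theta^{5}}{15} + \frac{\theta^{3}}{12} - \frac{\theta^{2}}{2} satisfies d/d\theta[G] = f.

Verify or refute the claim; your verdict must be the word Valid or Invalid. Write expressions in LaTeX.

Valid: G'(\theta) = f(\theta).

d/d\theta[G] = - \frac{3 \theta^{5}}{4} - \frac{\theta^{4}}{3} + \frac{\theta^{2}}{4} - \theta
This equals f(\theta) exactly, so the claim holds.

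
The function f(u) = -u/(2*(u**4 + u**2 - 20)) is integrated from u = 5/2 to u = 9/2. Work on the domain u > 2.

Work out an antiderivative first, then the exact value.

Antiderivative: F(u) = (-log(u**2 - 4) + log(u**2 + 5))/36; value = -log(65/4)/36 - log(45/4)/36 + log(9/4)/36 + log(101/4)/36

Factor the denominator (2*(u - 2)*(u + 2)*(u**2 + 5)) and decompose: f = u/(18*(u**2 + 5)) - 1/(36*(u + 2)) - 1/(36*(u - 2)); each piece integrates to a log, atan, or power term.
F(u) = (-log(u**2 - 4) + log(u**2 + 5))/36 is an antiderivative of f.
Check: d/du[(-log(u**2 - 4) + log(u**2 + 5))/36] = -u/(2*u**4 + 2*u**2 - 40), which equals f(u).
F(9/2) = -log(65/4)/36 + log(101/4)/36; F(5/2) = -log(9/4)/36 + log(45/4)/36.
Integral = F(9/2) - F(5/2) = -log(65/4)/36 - log(45/4)/36 + log(9/4)/36 + log(101/4)/36.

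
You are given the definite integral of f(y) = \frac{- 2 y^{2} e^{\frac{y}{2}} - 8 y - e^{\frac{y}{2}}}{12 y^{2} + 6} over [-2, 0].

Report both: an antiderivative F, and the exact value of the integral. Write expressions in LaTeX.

An antiderivative F(y) passes only if d/dy[F] lands on f(y) exactly.
F(y) = - \frac{e^{\frac{y}{2}}}{3} - \frac{\log{\left(2 y^{2} + 1 \right)}}{3} is an antiderivative of f.
Check: d/dy[- \frac{e^{\frac{y}{2}}}{3} - \frac{\log{\left(2 y^{2} + 1 \right)}}{3}] = \frac{- 2 y^{2} e^{\frac{y}{2}} - 8 y - e^{\frac{y}{2}}}{12 y^{2} + 6} = f(y).
F(0) = - \frac{1}{3}; F(-2) = - \frac{\log{\left(9 \right)}}{3} - \frac{1}{3 e}.
Integral = F(0) - F(-2) = - \frac{1}{3} + \frac{1}{3 e} + \frac{\log{\left(9 \right)}}{3}.

Antiderivative: F(y) = - \frac{e^{\frac{y}{2}}}{3} - \frac{\log{\left(2 y^{2} + 1 \right)}}{3}; value = - \frac{1}{3} + \frac{1}{3 e} + \frac{\log{\left(9 \right)}}{3}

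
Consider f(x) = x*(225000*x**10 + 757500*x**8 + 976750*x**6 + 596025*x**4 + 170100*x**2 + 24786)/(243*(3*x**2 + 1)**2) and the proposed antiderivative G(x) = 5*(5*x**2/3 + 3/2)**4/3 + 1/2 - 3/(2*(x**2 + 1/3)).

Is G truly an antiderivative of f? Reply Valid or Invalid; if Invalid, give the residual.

Valid. The derivative of G reproduces f.

d/dx[G] = (225000*x**11 + 757500*x**9 + 976750*x**7 + 596025*x**5 + 170100*x**3 + 24786*x)/(2187*x**4 + 1458*x**2 + 243)
This equals f(x) exactly, so the claim holds.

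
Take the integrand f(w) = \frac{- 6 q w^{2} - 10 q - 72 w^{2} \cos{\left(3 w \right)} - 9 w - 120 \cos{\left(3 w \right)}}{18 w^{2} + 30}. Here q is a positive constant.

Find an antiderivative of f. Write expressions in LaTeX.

An antiderivative is F(w) = \frac{- 4 q w - 3 \log{\left(w^{2} + \frac{5}{3} \right)} - 16 \sin{\left(3 w \right)}}{12}.

Whatever form F(w) takes, F'(w) = f(w) is non-negotiable.
Check: d/dw[\frac{- 4 q w - 3 \log{\left(w^{2} + \frac{5}{3} \right)} - 16 \sin{\left(3 w \right)}}{12}] = \frac{- 6 q w^{2} - 10 q - 72 w^{2} \cos{\left(3 w \right)} - 9 w - 120 \cos{\left(3 w \right)}}{18 w^{2} + 30} = f(w).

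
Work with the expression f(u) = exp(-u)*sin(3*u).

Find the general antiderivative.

F(u) = -exp(-u)*sin(3*u)/10 - 3*exp(-u)*cos(3*u)/10 + C

A candidate is checked by its d/du: the result must match f(u).
Check: d/du[-exp(-u)*sin(3*u)/10 - 3*exp(-u)*cos(3*u)/10] = exp(-u)*sin(3*u) = f(u).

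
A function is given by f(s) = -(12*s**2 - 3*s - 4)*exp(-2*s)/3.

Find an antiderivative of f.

f has the shape u'v + uv' for u = 2*s**2 + 3*s/2 + 1/12 and v = exp(-2*s) — it is the derivative of the product u*v.
Check: d/ds[(24*s**2 + 18*s + 1)*exp(-2*s)/12] = (-12*s**2 + 3*s + 4)*exp(-2*s)/3, which equals f(s).

An antiderivative is F(s) = (24*s**2 + 18*s + 1)*exp(-2*s)/12.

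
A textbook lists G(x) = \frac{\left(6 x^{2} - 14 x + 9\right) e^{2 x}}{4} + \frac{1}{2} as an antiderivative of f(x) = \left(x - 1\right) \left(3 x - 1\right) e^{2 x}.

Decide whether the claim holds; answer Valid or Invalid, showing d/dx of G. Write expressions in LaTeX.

d/dx[G] = 3 x^{2} e^{2 x} - 4 x e^{2 x} + e^{2 x}
This equals f(x) exactly, so the claim holds.

Valid: G'(x) = f(x).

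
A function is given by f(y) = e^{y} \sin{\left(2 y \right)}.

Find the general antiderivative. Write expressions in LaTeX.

F(y) = \frac{\left(\sin{\left(2 y \right)} - 2 \cos{\left(2 y \right)}\right) e^{y}}{5} + C

For F(y) to be correct the identity F'(y) - f(y) = 0 must hold.
Check: d/dy[\frac{\left(\sin{\left(2 y \right)} - 2 \cos{\left(2 y \right)}\right) e^{y}}{5}] = e^{y} \sin{\left(2 y \right)} = f(y).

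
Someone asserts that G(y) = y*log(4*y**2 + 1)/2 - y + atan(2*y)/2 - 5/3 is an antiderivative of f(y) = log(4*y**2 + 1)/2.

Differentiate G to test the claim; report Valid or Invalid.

Valid - differentiating G returns exactly f.

d/dy[G] = log(4*y**2 + 1)/2
This equals f(y) exactly, so the claim holds.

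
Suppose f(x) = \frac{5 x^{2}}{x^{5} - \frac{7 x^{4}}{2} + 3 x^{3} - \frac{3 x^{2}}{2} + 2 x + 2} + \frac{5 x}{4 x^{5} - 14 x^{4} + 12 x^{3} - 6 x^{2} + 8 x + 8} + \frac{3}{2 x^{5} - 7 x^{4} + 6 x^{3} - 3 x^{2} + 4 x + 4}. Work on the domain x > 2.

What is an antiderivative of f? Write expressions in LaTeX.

The denominator factors as 2 \left(x - 2\right)^{2} \left(2 x + 1\right) \left(x^{2} + 1\right); partial fractions split f into directly integrable pieces: \frac{83 x - 144}{250 \left(x^{2} + 1\right)} + \frac{68}{125 \left(2 x + 1\right)} - \frac{151}{250 \left(x - 2\right)} + \frac{48}{25 \left(x - 2\right)^{2}}.
Check: d/dx[- \frac{151 \log{\left(x - 2 \right)}}{250} + \frac{34 \log{\left(x + \frac{1}{2} \right)}}{125} + \frac{83 \log{\left(x^{2} + 1 \right)}}{500} - \frac{72 \operatorname{atan}{\left(x \right)}}{125} - \frac{48}{25 x - 50}] = \frac{20 x^{2} + 5 x + 6}{4 x^{5} - 14 x^{4} + 12 x^{3} - 6 x^{2} + 8 x + 8}, which equals f(x).

An antiderivative is F(x) = - \frac{151 \log{\left(x - 2 \right)}}{250} + \frac{34 \log{\left(x + \frac{1}{2} \right)}}{125} + \frac{83 \log{\left(x^{2} + 1 \right)}}{500} - \frac{72 \operatorname{atan}{\left(x \right)}}{125} - \frac{48}{25 x - 50}.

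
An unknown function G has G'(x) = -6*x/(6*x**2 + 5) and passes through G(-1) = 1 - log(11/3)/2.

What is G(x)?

G'(x) matches the chain-rule pattern g'(h)*h' with inner function h(x) = 2*x**2 + 5/3; substituting u = h(x) collapses the integral.
A general antiderivative is -log(2*x**2 + 5/3)/2 + C.
The condition gives C = 1 - log(11/3)/2 - (-log(11/3)/2) = 1.
So G(x) = 1 - log(2*x**2 + 5/3)/2.
Check: d/dx[1 - log(2*x**2 + 5/3)/2] = -6*x/(6*x**2 + 5) = G'(x).

G(x) = 1 - log(2*x**2 + 5/3)/2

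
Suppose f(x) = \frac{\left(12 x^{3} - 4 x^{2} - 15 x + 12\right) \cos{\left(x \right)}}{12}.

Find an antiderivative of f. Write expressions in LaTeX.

An antiderivative is F(x) = \frac{12 x^{3} \sin{\left(x \right)} - 4 x^{2} \sin{\left(x \right)} + 36 x^{2} \cos{\left(x \right)} - 87 x \sin{\left(x \right)} - 8 x \cos{\left(x \right)} + 20 \sin{\left(x \right)} - 87 \cos{\left(x \right)}}{12}.

For F(x) to be correct the identity F'(x) - f(x) = 0 must hold.
Check: d/dx[\frac{12 x^{3} \sin{\left(x \right)} - 4 x^{2} \sin{\left(x \right)} + 36 x^{2} \cos{\left(x \right)} - 87 x \sin{\left(x \right)} - 8 x \cos{\left(x \right)} + 20 \sin{\left(x \right)} - 87 \cos{\left(x \right)}}{12}] = x^{3} \cos{\left(x \right)} - \frac{x^{2} \cos{\left(x \right)}}{3} - \frac{5 x \cos{\left(x \right)}}{4} + \cos{\left(x \right)}, which equals f(x).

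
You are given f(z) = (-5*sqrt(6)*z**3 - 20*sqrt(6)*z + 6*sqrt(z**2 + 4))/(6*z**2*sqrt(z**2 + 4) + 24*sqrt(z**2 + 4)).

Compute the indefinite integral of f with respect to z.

F(z) = sqrt(2)*(-10*sqrt(3)*sqrt(z**2 + 4) + 3*sqrt(2)*atan(z/2))/12 + C

For F(z) to be correct the identity F'(z) - f(z) = 0 must hold.
Check: d/dz[sqrt(2)*(-10*sqrt(3)*sqrt(z**2 + 4) + 3*sqrt(2)*atan(z/2))/12] = (-5*sqrt(6)*z**3 - 20*sqrt(6)*z + 6*sqrt(z**2 + 4))/(6*z**2*sqrt(z**2 + 4) + 24*sqrt(z**2 + 4)) = f(z).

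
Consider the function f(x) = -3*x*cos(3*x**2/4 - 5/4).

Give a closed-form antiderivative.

The substitution u = 3*x**2/4 - 5/4 works: f is exactly (dF/du)*(du/dx) for that inner function.
Check: d/dx[-2*sin(3*x**2/4 - 5/4)] = -3*x*cos(3*x**2/4 - 5/4) = f(x).

An antiderivative is F(x) = -2*sin(3*x**2/4 - 5/4).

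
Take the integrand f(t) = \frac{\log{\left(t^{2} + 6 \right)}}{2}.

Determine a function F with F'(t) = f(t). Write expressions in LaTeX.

Whatever form F(t) takes, F'(t) = f(t) is non-negotiable.
Check: d/dt[\frac{t \log{\left(t^{2} + 6 \right)}}{2} - t + \sqrt{6} \operatorname{atan}{\left(\frac{\sqrt{6} t}{6} \right)}] = \frac{\log{\left(t^{2} + 6 \right)}}{2} = f(t).

An antiderivative is F(t) = \frac{t \log{\left(t^{2} + 6 \right)}}{2} - t + \sqrt{6} \operatorname{atan}{\left(\frac{\sqrt{6} t}{6} \right)}.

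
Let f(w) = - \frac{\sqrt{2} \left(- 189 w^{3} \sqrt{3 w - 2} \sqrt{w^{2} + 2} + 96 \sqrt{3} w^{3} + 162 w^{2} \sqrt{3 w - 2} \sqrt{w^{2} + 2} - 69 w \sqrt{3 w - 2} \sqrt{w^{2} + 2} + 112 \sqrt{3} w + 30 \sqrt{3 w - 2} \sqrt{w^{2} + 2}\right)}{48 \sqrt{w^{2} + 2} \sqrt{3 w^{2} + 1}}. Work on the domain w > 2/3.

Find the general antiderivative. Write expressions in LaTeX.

F(w) = - \frac{\sqrt{3 w^{2} + 1} \left(- \left(\frac{3 w}{2} - 1\right)^{\frac{5}{2}} + 2 \sqrt{\frac{3 w^{2}}{2} + 3}\right)}{3} + C

Recognize the product-rule pattern: f = u'v + uv' with u = - \frac{\sqrt{3 w^{2} + 1}}{3}, v = - \left(\frac{3 w}{2} - 1\right)^{\frac{5}{2}} + 2 \sqrt{\frac{3 w^{2}}{2} + 3}, so integration by parts undoes it.
Check: d/dw[- \frac{\sqrt{3 w^{2} + 1} \left(- \left(\frac{3 w}{2} - 1\right)^{\frac{5}{2}} + 2 \sqrt{\frac{3 w^{2}}{2} + 3}\right)}{3}] = \frac{\sqrt{2} \left(189 w^{3} \sqrt{3 w - 2} \sqrt{w^{2} + 2} - 96 \sqrt{3} w^{3} - 162 w^{2} \sqrt{3 w - 2} \sqrt{w^{2} + 2} + 69 w \sqrt{3 w - 2} \sqrt{w^{2} + 2} - 112 \sqrt{3} w - 30 \sqrt{3 w - 2} \sqrt{w^{2} + 2}\right)}{48 \sqrt{w^{2} + 2} \sqrt{3 w^{2} + 1}}, which equals f(w).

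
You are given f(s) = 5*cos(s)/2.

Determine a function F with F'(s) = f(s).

For F(s) to be correct the identity F'(s) - f(s) = 0 must hold.
Check: d/ds[5*sin(s)/2] = 5*cos(s)/2 = f(s).

An antiderivative is F(s) = 5*sin(s)/2.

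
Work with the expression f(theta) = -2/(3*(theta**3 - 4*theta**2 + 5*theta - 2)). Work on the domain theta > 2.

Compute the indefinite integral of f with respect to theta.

F(theta) = 2*(-theta*log(theta - 2) + theta*log(theta - 1) + log(theta - 2) - log(theta - 1) - 1)/(3*(theta - 1)) + C

The denominator factors as 3*(theta - 2)*(theta - 1)**2; partial fractions split f into directly integrable pieces: 2/(3*(theta - 1)) + 2/(3*(theta - 1)**2) - 2/(3*(theta - 2)).
Check: d/dtheta[2*(-theta*log(theta - 2) + theta*log(theta - 1) + log(theta - 2) - log(theta - 1) - 1)/(3*(theta - 1))] = -2/(3*theta**3 - 12*theta**2 + 15*theta - 6), which equals f(theta).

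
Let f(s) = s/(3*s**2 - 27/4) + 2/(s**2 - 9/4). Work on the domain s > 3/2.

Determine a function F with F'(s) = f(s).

An antiderivative is F(s) = 5*log(s - 3/2)/6 - log(s + 3/2)/2.

The denominator factors as 3*(2*s - 3)*(2*s + 3); partial fractions split f into directly integrable pieces: -1/(2*s + 3) + 5/(3*(2*s - 3)).
Check: d/ds[5*log(s - 3/2)/6 - log(s + 3/2)/2] = (4*s + 24)/(12*s**2 - 27), which equals f(s).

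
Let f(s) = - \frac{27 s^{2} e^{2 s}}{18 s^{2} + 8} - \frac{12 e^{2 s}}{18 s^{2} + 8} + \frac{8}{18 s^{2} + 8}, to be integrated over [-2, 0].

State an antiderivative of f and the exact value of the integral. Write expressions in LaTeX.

Antiderivative: F(s) = - \frac{3 e^{2 s}}{4} + \frac{2 \operatorname{atan}{\left(\frac{3 s}{2} \right)}}{3}; value = - \frac{3}{4} + \frac{3}{4 e^{4}} + \frac{2 \operatorname{atan}{\left(3 \right)}}{3}

The integrand splits into summands that can be handled one at a time.
F(s) = - \frac{3 e^{2 s}}{4} + \frac{2 \operatorname{atan}{\left(\frac{3 s}{2} \right)}}{3} is an antiderivative of f.
Check: d/ds[- \frac{3 e^{2 s}}{4} + \frac{2 \operatorname{atan}{\left(\frac{3 s}{2} \right)}}{3}] = \frac{- 27 s^{2} e^{2 s} - 12 e^{2 s} + 8}{18 s^{2} + 8}, which equals f(s).
F(0) = - \frac{3}{4}; F(-2) = - \frac{2 \operatorname{atan}{\left(3 \right)}}{3} - \frac{3}{4 e^{4}}.
Integral = F(0) - F(-2) = - \frac{3}{4} + \frac{3}{4 e^{4}} + \frac{2 \operatorname{atan}{\left(3 \right)}}{3}.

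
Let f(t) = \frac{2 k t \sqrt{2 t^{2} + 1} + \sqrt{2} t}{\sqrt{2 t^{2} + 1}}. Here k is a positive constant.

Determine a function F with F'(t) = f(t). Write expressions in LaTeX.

An antiderivative is F(t) = \frac{2 k t^{2} + \sqrt{2} \sqrt{2 t^{2} + 1}}{2}.

Check any antiderivative F(t) by computing F'(t) and comparing it with f(t).
Check: d/dt[\frac{2 k t^{2} + \sqrt{2} \sqrt{2 t^{2} + 1}}{2}] = \frac{2 k t \sqrt{2 t^{2} + 1} + \sqrt{2} t}{\sqrt{2 t^{2} + 1}} = f(t).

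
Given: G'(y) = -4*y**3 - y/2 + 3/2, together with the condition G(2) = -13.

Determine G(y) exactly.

Integrate term by term and add the pieces.
A general antiderivative is -y**4 - y**2/4 + 3*y/2 + C.
The condition gives C = -13 - (-14) = 1.
So G(y) = -(4*y**4 + y**2 - 6*y - 4)/4.
Check: d/dy[-(4*y**4 + y**2 - 6*y - 4)/4] = -4*y**3 - y/2 + 3/2 = G'(y).

G(y) = -(4*y**4 + y**2 - 6*y - 4)/4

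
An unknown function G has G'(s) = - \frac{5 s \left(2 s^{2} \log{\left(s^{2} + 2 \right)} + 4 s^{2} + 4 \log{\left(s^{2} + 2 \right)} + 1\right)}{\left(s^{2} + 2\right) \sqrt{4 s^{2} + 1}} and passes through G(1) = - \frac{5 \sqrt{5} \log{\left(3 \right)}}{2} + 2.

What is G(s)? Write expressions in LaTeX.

G(s) = - \frac{5 \sqrt{4 s^{2} + 1} \log{\left(s^{2} + 2 \right)}}{2} + 2

G'(s) has the shape u'v + uv' for u = - \frac{5 \sqrt{4 s^{2} + 1}}{2} and v = \log{\left(s^{2} + 2 \right)} — it is the derivative of the product u*v.
A general antiderivative is - \frac{5 \sqrt{4 s^{2} + 1} \log{\left(s^{2} + 2 \right)}}{2} + C.
The condition gives C = - \frac{5 \sqrt{5} \log{\left(3 \right)}}{2} + 2 - (- \frac{5 \sqrt{5} \log{\left(3 \right)}}{2}) = 2.
So G(s) = - \frac{5 \sqrt{4 s^{2} + 1} \log{\left(s^{2} + 2 \right)}}{2} + 2.
Check: d/ds[- \frac{5 \sqrt{4 s^{2} + 1} \log{\left(s^{2} + 2 \right)}}{2} + 2] = \frac{- 10 s^{3} \log{\left(s^{2} + 2 \right)} - 20 s^{3} - 20 s \log{\left(s^{2} + 2 \right)} - 5 s}{s^{2} \sqrt{4 s^{2} + 1} + 2 \sqrt{4 s^{2} + 1}}, which equals G'(s).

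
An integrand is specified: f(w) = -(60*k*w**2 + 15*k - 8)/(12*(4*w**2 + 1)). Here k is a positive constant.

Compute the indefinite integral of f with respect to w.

Recover f(w) by differentiating a candidate F(w); any mismatch rules it out.
Check: d/dw[(-15*k*w + 4*atan(2*w))/12] = (-60*k*w**2 - 15*k + 8)/(48*w**2 + 12), which equals f(w).

F(w) = (-15*k*w + 4*atan(2*w))/12 + C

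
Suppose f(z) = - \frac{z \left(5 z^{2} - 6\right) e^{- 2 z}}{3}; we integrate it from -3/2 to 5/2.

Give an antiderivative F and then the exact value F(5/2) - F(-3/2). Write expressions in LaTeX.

f has the shape u'v + uv' for u = \frac{5 z^{3}}{6} + \frac{5 z^{2}}{4} + \frac{z}{4} + \frac{1}{8} and v = e^{- 2 z} — it is the derivative of the product u*v.
F(z) = \frac{5 z^{3} e^{- 2 z}}{6} + \frac{5 z^{2} e^{- 2 z}}{4} + \frac{z e^{- 2 z}}{4} + \frac{e^{- 2 z}}{8} is an antiderivative of f.
Check: d/dz[\frac{5 z^{3} e^{- 2 z}}{6} + \frac{5 z^{2} e^{- 2 z}}{4} + \frac{z e^{- 2 z}}{4} + \frac{e^{- 2 z}}{8}] = \frac{\left(- 5 z^{3} + 6 z\right) e^{- 2 z}}{3}, which equals f(z).
F(5/2) = \frac{259}{12 e^{5}}; F(-3/2) = - \frac{e^{3}}{4}.
Integral = F(5/2) - F(-3/2) = \frac{259}{12 e^{5}} + \frac{e^{3}}{4}.

Antiderivative: F(z) = \frac{5 z^{3} e^{- 2 z}}{6} + \frac{5 z^{2} e^{- 2 z}}{4} + \frac{z e^{- 2 z}}{4} + \frac{e^{- 2 z}}{8}; value = \frac{259}{12 e^{5}} + \frac{e^{3}}{4}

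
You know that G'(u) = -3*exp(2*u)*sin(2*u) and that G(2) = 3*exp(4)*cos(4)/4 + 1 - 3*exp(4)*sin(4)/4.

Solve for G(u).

G(u) = -3*exp(2*u)*sin(2*u)/4 + 3*exp(2*u)*cos(2*u)/4 + 1

Whatever form G(u) takes, its d/du must return the stated G'(u).
A general antiderivative is -3*exp(2*u)*sin(2*u)/4 + 3*exp(2*u)*cos(2*u)/4 + C.
The condition gives C = 3*exp(4)*cos(4)/4 + 1 - 3*exp(4)*sin(4)/4 - (3*exp(4)*cos(4)/4 - 3*exp(4)*sin(4)/4) = 1.
So G(u) = -3*exp(2*u)*sin(2*u)/4 + 3*exp(2*u)*cos(2*u)/4 + 1.
Check: d/du[-3*exp(2*u)*sin(2*u)/4 + 3*exp(2*u)*cos(2*u)/4 + 1] = -3*exp(2*u)*sin(2*u) = G'(u).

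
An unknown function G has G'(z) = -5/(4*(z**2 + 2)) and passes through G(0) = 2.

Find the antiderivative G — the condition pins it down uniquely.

The proposed G(z) is checked by its d/dz: the result must match the given G'(z).
A general antiderivative is -5*sqrt(2)*atan(sqrt(2)*z/2)/8 + C.
The condition gives C = 2 - (0) = 2.
So G(z) = -5*sqrt(2)*atan(sqrt(2)*z/2)/8 + 2.
Check: d/dz[-5*sqrt(2)*atan(sqrt(2)*z/2)/8 + 2] = -5/(4*z**2 + 8), which equals G'(z).

G(z) = -5*sqrt(2)*atan(sqrt(2)*z/2)/8 + 2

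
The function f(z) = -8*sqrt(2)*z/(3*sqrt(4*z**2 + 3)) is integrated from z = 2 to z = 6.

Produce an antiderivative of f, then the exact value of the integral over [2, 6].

Antiderivative: F(z) = -2*sqrt(2)*sqrt(4*z**2 + 3)/3; value = -14*sqrt(6)/3 + 2*sqrt(38)/3

f matches the chain-rule pattern g'(h)*h' with inner function h(z) = 2*z**2 + 3/2; substituting u = h(z) collapses the integral.
F(z) = -2*sqrt(2)*sqrt(4*z**2 + 3)/3 is an antiderivative of f.
Check: d/dz[-2*sqrt(2)*sqrt(4*z**2 + 3)/3] = -8*sqrt(2)*z/(3*sqrt(4*z**2 + 3)) = f(z).
F(6) = -14*sqrt(6)/3; F(2) = -2*sqrt(38)/3.
Integral = F(6) - F(2) = -14*sqrt(6)/3 + 2*sqrt(38)/3.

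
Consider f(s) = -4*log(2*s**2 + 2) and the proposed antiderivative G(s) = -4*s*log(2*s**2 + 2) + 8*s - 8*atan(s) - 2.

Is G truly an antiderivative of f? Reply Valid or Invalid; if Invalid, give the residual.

Valid: G'(s) = f(s).

d/ds[G] = -4*log(s**2 + 1) - 4*log(2)
This equals f(s) exactly, so the claim holds.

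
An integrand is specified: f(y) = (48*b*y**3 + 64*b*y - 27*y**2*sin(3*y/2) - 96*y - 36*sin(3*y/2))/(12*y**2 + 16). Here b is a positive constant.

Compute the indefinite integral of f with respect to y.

F(y) = 2*b*y**2 - 4*log(3*y**2 + 4) + 3*cos(3*y/2)/2 + C

Since d/dy undoes antidifferentiation here, F'(y) = f(y) is required of F(y).
Check: d/dy[2*b*y**2 - 4*log(3*y**2 + 4) + 3*cos(3*y/2)/2] = (48*b*y**3 + 64*b*y - 27*y**2*sin(3*y/2) - 96*y - 36*sin(3*y/2))/(12*y**2 + 16) = f(y).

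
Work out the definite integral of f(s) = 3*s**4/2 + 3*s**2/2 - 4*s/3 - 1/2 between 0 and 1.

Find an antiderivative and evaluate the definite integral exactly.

Antiderivative: F(s) = 3*s**5/10 + s**3/2 - 2*s**2/3 - s/2; value = -11/30

Integrate term by term and add the pieces.
F(s) = 3*s**5/10 + s**3/2 - 2*s**2/3 - s/2 is an antiderivative of f.
Check: d/ds[3*s**5/10 + s**3/2 - 2*s**2/3 - s/2] = 3*s**4/2 + 3*s**2/2 - 4*s/3 - 1/2 = f(s).
F(1) = -11/30; F(0) = 0.
Integral = F(1) - F(0) = -11/30.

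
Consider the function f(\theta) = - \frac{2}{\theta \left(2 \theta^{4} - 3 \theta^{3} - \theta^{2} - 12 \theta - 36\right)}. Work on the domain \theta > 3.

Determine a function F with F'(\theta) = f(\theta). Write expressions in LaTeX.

Factor the denominator (\theta \left(\theta - 3\right) \left(2 \theta + 3\right) \left(\theta^{2} + 4\right)) and decompose: f = - \frac{17 \theta + 12}{650 \left(\theta^{2} + 4\right)} - \frac{32}{675 \left(2 \theta + 3\right)} - \frac{2}{351 \left(\theta - 3\right)} + \frac{1}{18 \theta}; each piece integrates to a log, atan, or power term.
Check: d/d\theta[\frac{\log{\left(\theta \right)}}{18} - \frac{2 \log{\left(\theta - 3 \right)}}{351} - \frac{16 \log{\left(\theta + \frac{3}{2} \right)}}{675} - \frac{17 \log{\left(\theta^{2} + 4 \right)}}{1300} - \frac{3 \operatorname{atan}{\left(\frac{\theta}{2} \right)}}{325}] = - \frac{2}{2 \theta^{5} - 3 \theta^{4} - \theta^{3} - 12 \theta^{2} - 36 \theta}, which equals f(\theta).

An antiderivative is F(\theta) = \frac{\log{\left(\theta \right)}}{18} - \frac{2 \log{\left(\theta - 3 \right)}}{351} - \frac{16 \log{\left(\theta + \frac{3}{2} \right)}}{675} - \frac{17 \log{\left(\theta^{2} + 4 \right)}}{1300} - \frac{3 \operatorname{atan}{\left(\frac{\theta}{2} \right)}}{325}.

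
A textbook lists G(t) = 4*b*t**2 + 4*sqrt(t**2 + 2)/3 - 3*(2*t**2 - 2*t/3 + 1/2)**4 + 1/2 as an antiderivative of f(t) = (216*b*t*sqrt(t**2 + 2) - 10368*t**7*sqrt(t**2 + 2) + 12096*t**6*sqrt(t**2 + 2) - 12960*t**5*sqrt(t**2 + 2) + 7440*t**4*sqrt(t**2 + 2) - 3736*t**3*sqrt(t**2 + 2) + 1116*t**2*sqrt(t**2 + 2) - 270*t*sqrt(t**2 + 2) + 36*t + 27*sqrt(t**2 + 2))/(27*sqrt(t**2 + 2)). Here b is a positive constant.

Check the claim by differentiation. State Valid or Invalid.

d/dt[G] = (216*b*t*sqrt(t**2 + 2) - 10368*t**7*sqrt(t**2 + 2) + 12096*t**6*sqrt(t**2 + 2) - 12960*t**5*sqrt(t**2 + 2) + 7440*t**4*sqrt(t**2 + 2) - 3736*t**3*sqrt(t**2 + 2) + 1116*t**2*sqrt(t**2 + 2) - 270*t*sqrt(t**2 + 2) + 36*t + 27*sqrt(t**2 + 2))/(27*sqrt(t**2 + 2))
This equals f(t) exactly, so the claim holds.

Valid - the claim checks out under differentiation.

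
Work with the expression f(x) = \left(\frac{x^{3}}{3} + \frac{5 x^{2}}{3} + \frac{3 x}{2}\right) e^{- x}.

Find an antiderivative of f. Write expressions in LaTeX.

An antiderivative is F(x) = \frac{\left(- 2 x^{3} - 16 x^{2} - 41 x - 41\right) e^{- x}}{6}.

f has the shape u'v + uv' for u = - \frac{x^{3}}{3} - \frac{8 x^{2}}{3} - \frac{41 x}{6} - \frac{41}{6} and v = e^{- x} — it is the derivative of the product u*v.
Check: d/dx[\frac{\left(- 2 x^{3} - 16 x^{2} - 41 x - 41\right) e^{- x}}{6}] = \frac{\left(2 x^{3} + 10 x^{2} + 9 x\right) e^{- x}}{6}, which equals f(x).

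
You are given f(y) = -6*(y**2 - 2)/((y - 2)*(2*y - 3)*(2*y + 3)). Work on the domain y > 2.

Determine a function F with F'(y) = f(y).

Factor the denominator ((y - 2)*(2*y - 3)*(2*y + 3)) and decompose: f = -1/(14*(2*y + 3)) + 1/(2*(2*y - 3)) - 12/(7*(y - 2)); each piece integrates to a log, atan, or power term.
Check: d/dy[(-48*log(y - 2) + 7*log(y - 3/2) - log(y + 3/2))/28] = (12 - 6*y**2)/(4*y**3 - 8*y**2 - 9*y + 18), which equals f(y).

An antiderivative is F(y) = (-48*log(y - 2) + 7*log(y - 3/2) - log(y + 3/2))/28.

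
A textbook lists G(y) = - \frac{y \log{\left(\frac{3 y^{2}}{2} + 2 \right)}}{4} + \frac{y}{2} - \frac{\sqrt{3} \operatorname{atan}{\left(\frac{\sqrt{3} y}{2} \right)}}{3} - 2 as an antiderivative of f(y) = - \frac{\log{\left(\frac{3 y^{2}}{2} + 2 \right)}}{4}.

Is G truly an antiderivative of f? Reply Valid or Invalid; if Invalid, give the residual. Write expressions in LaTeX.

d/dy[G] = - \frac{\log{\left(\frac{3 y^{2}}{2} + 2 \right)}}{4}
This equals f(y) exactly, so the claim holds.

Valid - differentiating G returns exactly f.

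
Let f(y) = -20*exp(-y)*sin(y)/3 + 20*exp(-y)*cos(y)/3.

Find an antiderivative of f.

Recognize the product-rule pattern: f = u'v + uv' with u = 20*exp(-y)/3, v = sin(y), so integration by parts undoes it.
Check: d/dy[20*exp(-y)*sin(y)/3] = (-20*sin(y) + 20*cos(y))*exp(-y)/3, which equals f(y).

An antiderivative is F(y) = 20*exp(-y)*sin(y)/3.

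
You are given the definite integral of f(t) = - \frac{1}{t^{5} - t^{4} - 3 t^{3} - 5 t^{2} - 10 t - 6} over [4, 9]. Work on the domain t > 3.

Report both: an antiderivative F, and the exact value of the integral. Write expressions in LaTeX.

The denominator factors as \left(t - 3\right) \left(t + 1\right)^{2} \left(t^{2} + 2\right); partial fractions split f into directly integrable pieces: - \frac{7 t - 1}{99 \left(t^{2} + 2\right)} + \frac{11}{144 \left(t + 1\right)} + \frac{1}{12 \left(t + 1\right)^{2}} - \frac{1}{176 \left(t - 3\right)}.
F(t) = \frac{- 9 t \log{\left(t - 3 \right)} + 121 t \log{\left(t + 1 \right)} - 56 t \log{\left(t^{2} + 2 \right)} + 8 \sqrt{2} t \operatorname{atan}{\left(\frac{\sqrt{2} t}{2} \right)} - 9 \log{\left(t - 3 \right)} + 121 \log{\left(t + 1 \right)} - 56 \log{\left(t^{2} + 2 \right)} + 8 \sqrt{2} \operatorname{atan}{\left(\frac{\sqrt{2} t}{2} \right)} - 132}{1584 t + 1584} is an antiderivative of f.
Check: d/dt[\frac{- 9 t \log{\left(t - 3 \right)} + 121 t \log{\left(t + 1 \right)} - 56 t \log{\left(t^{2} + 2 \right)} + 8 \sqrt{2} t \operatorname{atan}{\left(\frac{\sqrt{2} t}{2} \right)} - 9 \log{\left(t - 3 \right)} + 121 \log{\left(t + 1 \right)} - 56 \log{\left(t^{2} + 2 \right)} + 8 \sqrt{2} \operatorname{atan}{\left(\frac{\sqrt{2} t}{2} \right)} - 132}{1584 t + 1584}] = - \frac{1}{t^{5} - t^{4} - 3 t^{3} - 5 t^{2} - 10 t - 6} = f(t).
F(9) = - \frac{7 \log{\left(83 \right)}}{198} - \frac{\log{\left(6 \right)}}{176} - \frac{1}{120} + \frac{\sqrt{2} \operatorname{atan}{\left(\frac{9 \sqrt{2}}{2} \right)}}{198} + \frac{11 \log{\left(10 \right)}}{144}; F(4) = - \frac{7 \log{\left(18 \right)}}{198} - \frac{1}{60} + \frac{\sqrt{2} \operatorname{atan}{\left(2 \sqrt{2} \right)}}{198} + \frac{11 \log{\left(5 \right)}}{144}.
Integral = F(9) - F(4) = - \frac{7 \log{\left(83 \right)}}{198} - \frac{11 \log{\left(5 \right)}}{144} - \frac{\log{\left(6 \right)}}{176} - \frac{\sqrt{2} \operatorname{atan}{\left(2 \sqrt{2} \right)}}{198} + \frac{1}{120} + \frac{\sqrt{2} \operatorname{atan}{\left(\frac{9 \sqrt{2}}{2} \right)}}{198} + \frac{7 \log{\left(18 \right)}}{198} + \frac{11 \log{\left(10 \right)}}{144}.

Antiderivative: F(t) = \frac{- 9 t \log{\left(t - 3 \right)} + 121 t \log{\left(t + 1 \right)} - 56 t \log{\left(t^{2} + 2 \right)} + 8 \sqrt{2} t \operatorname{atan}{\left(\frac{\sqrt{2} t}{2} \right)} - 9 \log{\left(t - 3 \right)} + 121 \log{\left(t + 1 \right)} - 56 \log{\left(t^{2} + 2 \right)} + 8 \sqrt{2} \operatorname{atan}{\left(\frac{\sqrt{2} t}{2} \right)} - 132}{1584 t + 1584}; value = - \frac{7 \log{\left(83 \right)}}{198} - \frac{11 \log{\left(5 \right)}}{144} - \frac{\log{\left(6 \right)}}{176} - \frac{\sqrt{2} \operatorname{atan}{\left(2 \sqrt{2} \right)}}{198} + \frac{1}{120} + \frac{\sqrt{2} \operatorname{atan}{\left(\frac{9 \sqrt{2}}{2} \right)}}{198} + \frac{7 \log{\left(18 \right)}}{198} + \frac{11 \log{\left(10 \right)}}{144}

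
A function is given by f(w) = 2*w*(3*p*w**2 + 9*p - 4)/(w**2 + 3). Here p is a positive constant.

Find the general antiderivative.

For F(w) to be correct the identity F'(w) - f(w) = 0 must hold.
Check: d/dw[3*p*w**2 - 4*log(w**2 + 3)] = (6*p*w**3 + 18*p*w - 8*w)/(w**2 + 3), which equals f(w).

F(w) = 3*p*w**2 - 4*log(w**2 + 3) + C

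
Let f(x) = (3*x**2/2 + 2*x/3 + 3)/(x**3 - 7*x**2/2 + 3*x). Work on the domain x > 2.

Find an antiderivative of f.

The denominator factors as 3*x*(x - 2)*(2*x - 3); partial fractions split f into directly integrable pieces: -59/(3*(2*x - 3)) + 31/(3*(x - 2)) + 1/x.
Check: d/dx[(6*log(x) + 62*log(x - 2) - 59*log(x - 3/2))/6] = (9*x**2 + 4*x + 18)/(6*x**3 - 21*x**2 + 18*x), which equals f(x).

An antiderivative is F(x) = (6*log(x) + 62*log(x - 2) - 59*log(x - 3/2))/6.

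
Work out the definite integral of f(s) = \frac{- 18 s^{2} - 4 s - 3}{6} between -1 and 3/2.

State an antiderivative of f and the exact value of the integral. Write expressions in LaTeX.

Antiderivative: F(s) = - s^{3} - \frac{s^{2}}{3} - \frac{s}{2}; value = - \frac{145}{24}

Whatever form F(s) takes, F'(s) = f(s) is non-negotiable.
F(s) = - s^{3} - \frac{s^{2}}{3} - \frac{s}{2} is an antiderivative of f.
Check: d/ds[- s^{3} - \frac{s^{2}}{3} - \frac{s}{2}] = - 3 s^{2} - \frac{2 s}{3} - \frac{1}{2}, which equals f(s).
F(3/2) = - \frac{39}{8}; F(-1) = \frac{7}{6}.
Integral = F(3/2) - F(-1) = - \frac{145}{24}.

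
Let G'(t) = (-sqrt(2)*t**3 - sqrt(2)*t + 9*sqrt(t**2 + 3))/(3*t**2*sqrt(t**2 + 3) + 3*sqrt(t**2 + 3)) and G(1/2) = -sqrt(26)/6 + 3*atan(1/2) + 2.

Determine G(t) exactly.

The proposed G(t) is checked by its d/dt: the result must match the given G'(t).
A general antiderivative is -sqrt(2*t**2 + 6)/3 + 3*atan(t) + C.
The condition gives C = -sqrt(26)/6 + 3*atan(1/2) + 2 - (-sqrt(26)/6 + 3*atan(1/2)) = 2.
So G(t) = -sqrt(2*t**2 + 6)/3 + 3*atan(t) + 2.
Check: d/dt[-sqrt(2*t**2 + 6)/3 + 3*atan(t) + 2] = (-sqrt(2)*t**3 - sqrt(2)*t + 9*sqrt(t**2 + 3))/(3*t**2*sqrt(t**2 + 3) + 3*sqrt(t**2 + 3)) = G'(t).

G(t) = -sqrt(2*t**2 + 6)/3 + 3*atan(t) + 2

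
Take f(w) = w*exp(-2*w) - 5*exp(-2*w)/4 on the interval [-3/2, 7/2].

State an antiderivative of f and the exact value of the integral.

f has the shape u'v + uv' for u = 3/8 - w/2 and v = exp(-2*w) — it is the derivative of the product u*v.
F(w) = (3 - 4*w)*exp(-2*w)/8 is an antiderivative of f.
Check: d/dw[(3 - 4*w)*exp(-2*w)/8] = (4*w - 5)*exp(-2*w)/4, which equals f(w).
F(7/2) = -11*exp(-7)/8; F(-3/2) = 9*exp(3)/8.
Integral = F(7/2) - F(-3/2) = -9*exp(3)/8 - 11*exp(-7)/8.

Antiderivative: F(w) = (3 - 4*w)*exp(-2*w)/8; value = -9*exp(3)/8 - 11*exp(-7)/8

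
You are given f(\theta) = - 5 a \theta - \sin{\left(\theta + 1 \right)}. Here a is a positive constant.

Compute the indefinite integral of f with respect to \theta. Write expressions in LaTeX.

The integrand splits into summands that can be handled one at a time.
Check: d/d\theta[- \frac{5 a \theta^{2}}{2} + \cos{\left(\theta + 1 \right)}] = - 5 a \theta - \sin{\left(\theta + 1 \right)} = f(\theta).

F(\theta) = - \frac{5 a \theta^{2}}{2} + \cos{\left(\theta + 1 \right)} + C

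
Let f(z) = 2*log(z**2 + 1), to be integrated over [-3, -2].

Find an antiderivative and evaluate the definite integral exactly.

Antiderivative: F(z) = 2*z*log(z**2 + 1) - 4*z + 4*atan(z); value = -4*log(5) - 4*atan(2) - 4 + 4*atan(3) + 6*log(10)

Whatever form F(z) takes, F'(z) = f(z) is non-negotiable.
F(z) = 2*z*log(z**2 + 1) - 4*z + 4*atan(z) is an antiderivative of f.
Check: d/dz[2*z*log(z**2 + 1) - 4*z + 4*atan(z)] = 2*log(z**2 + 1) = f(z).
F(-2) = -4*log(5) - 4*atan(2) + 8; F(-3) = -6*log(10) - 4*atan(3) + 12.
Integral = F(-2) - F(-3) = -4*log(5) - 4*atan(2) - 4 + 4*atan(3) + 6*log(10).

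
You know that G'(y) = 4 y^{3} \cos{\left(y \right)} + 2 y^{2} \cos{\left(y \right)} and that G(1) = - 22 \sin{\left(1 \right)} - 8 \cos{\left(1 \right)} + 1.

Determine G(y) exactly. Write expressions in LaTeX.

The integrand splits into summands that can be handled one at a time.
A general antiderivative is 4 y^{3} \sin{\left(y \right)} + 2 y^{2} \sin{\left(y \right)} + 12 y^{2} \cos{\left(y \right)} - 24 y \sin{\left(y \right)} + 4 y \cos{\left(y \right)} - 4 \sin{\left(y \right)} - 24 \cos{\left(y \right)} + C.
The condition gives C = - 22 \sin{\left(1 \right)} - 8 \cos{\left(1 \right)} + 1 - (- 22 \sin{\left(1 \right)} - 8 \cos{\left(1 \right)}) = 1.
So G(y) = 4 y^{3} \sin{\left(y \right)} + 2 y^{2} \sin{\left(y \right)} + 12 y^{2} \cos{\left(y \right)} - 24 y \sin{\left(y \right)} + 4 y \cos{\left(y \right)} - 4 \sin{\left(y \right)} - 24 \cos{\left(y \right)} + 1.
Check: d/dy[4 y^{3} \sin{\left(y \right)} + 2 y^{2} \sin{\left(y \right)} + 12 y^{2} \cos{\left(y \right)} - 24 y \sin{\left(y \right)} + 4 y \cos{\left(y \right)} - 4 \sin{\left(y \right)} - 24 \cos{\left(y \right)} + 1] = 4 y^{3} \cos{\left(y \right)} + 2 y^{2} \cos{\left(y \right)} = G'(y).

G(y) = 4 y^{3} \sin{\left(y \right)} + 2 y^{2} \sin{\left(y \right)} + 12 y^{2} \cos{\left(y \right)} - 24 y \sin{\left(y \right)} + 4 y \cos{\left(y \right)} - 4 \sin{\left(y \right)} - 24 \cos{\left(y \right)} + 1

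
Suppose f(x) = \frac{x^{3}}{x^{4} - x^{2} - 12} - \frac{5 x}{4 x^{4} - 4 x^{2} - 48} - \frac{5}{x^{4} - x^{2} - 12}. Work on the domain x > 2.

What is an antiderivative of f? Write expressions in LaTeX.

An antiderivative is F(x) = \frac{\log{\left(x - 2 \right)}}{56} + \frac{3 \log{\left(x + 2 \right)}}{8} + \frac{17 \log{\left(x^{2} + 3 \right)}}{56} + \frac{5 \sqrt{3} \operatorname{atan}{\left(\frac{\sqrt{3} x}{3} \right)}}{21}.

The denominator factors as 4 \left(x - 2\right) \left(x + 2\right) \left(x^{2} + 3\right); partial fractions split f into directly integrable pieces: \frac{17 x + 20}{28 \left(x^{2} + 3\right)} + \frac{3}{8 \left(x + 2\right)} + \frac{1}{56 \left(x - 2\right)}.
Check: d/dx[\frac{\log{\left(x - 2 \right)}}{56} + \frac{3 \log{\left(x + 2 \right)}}{8} + \frac{17 \log{\left(x^{2} + 3 \right)}}{56} + \frac{5 \sqrt{3} \operatorname{atan}{\left(\frac{\sqrt{3} x}{3} \right)}}{21}] = \frac{4 x^{3} - 5 x - 20}{4 x^{4} - 4 x^{2} - 48}, which equals f(x).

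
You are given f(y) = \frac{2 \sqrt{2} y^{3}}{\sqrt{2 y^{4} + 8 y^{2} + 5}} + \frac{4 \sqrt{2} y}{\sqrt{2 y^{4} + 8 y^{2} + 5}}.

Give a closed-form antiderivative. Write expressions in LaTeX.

An antiderivative is F(y) = \sqrt{y^{4} + 4 y^{2} + \frac{5}{2}}.

f matches the chain-rule pattern g'(h)*h' with inner function h(y) = y^{4} + 4 y^{2} + \frac{5}{2}; substituting u = h(y) collapses the integral.
Check: d/dy[\sqrt{y^{4} + 4 y^{2} + \frac{5}{2}}] = \frac{2 \sqrt{2} y^{3} + 4 \sqrt{2} y}{\sqrt{2 y^{4} + 8 y^{2} + 5}}, which equals f(y).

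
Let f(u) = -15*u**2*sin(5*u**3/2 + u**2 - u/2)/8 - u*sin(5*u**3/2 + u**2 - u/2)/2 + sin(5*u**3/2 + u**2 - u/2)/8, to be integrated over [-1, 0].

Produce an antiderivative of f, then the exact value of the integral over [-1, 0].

f matches the chain-rule pattern g'(h)*h' with inner function h(u) = 5*u**3/2 + u**2 - u/2; substituting w = h(u) collapses the integral.
F(u) = cos(5*u**3/2 + u**2 - u/2)/4 is an antiderivative of f.
Check: d/du[cos(5*u**3/2 + u**2 - u/2)/4] = -15*u**2*sin(5*u**3/2 + u**2 - u/2)/8 - u*sin(5*u**3/2 + u**2 - u/2)/2 + sin(5*u**3/2 + u**2 - u/2)/8 = f(u).
F(0) = 1/4; F(-1) = cos(1)/4.
Integral = F(0) - F(-1) = 1/4 - cos(1)/4.

Antiderivative: F(u) = cos(5*u**3/2 + u**2 - u/2)/4; value = 1/4 - cos(1)/4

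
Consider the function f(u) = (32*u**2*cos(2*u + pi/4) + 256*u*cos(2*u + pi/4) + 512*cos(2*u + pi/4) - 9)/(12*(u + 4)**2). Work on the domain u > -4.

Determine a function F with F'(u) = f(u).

An antiderivative is F(u) = (16*u*sin(2*u + pi/4) + 64*sin(2*u + pi/4) + 9)/(12*(u + 4)).

Any candidate F(u) must reproduce f(u) exactly when differentiated.
Check: d/du[(16*u*sin(2*u + pi/4) + 64*sin(2*u + pi/4) + 9)/(12*(u + 4))] = (32*u**2*cos(2*u + pi/4) + 256*u*cos(2*u + pi/4) + 512*cos(2*u + pi/4) - 9)/(12*u**2 + 96*u + 192), which equals f(u).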